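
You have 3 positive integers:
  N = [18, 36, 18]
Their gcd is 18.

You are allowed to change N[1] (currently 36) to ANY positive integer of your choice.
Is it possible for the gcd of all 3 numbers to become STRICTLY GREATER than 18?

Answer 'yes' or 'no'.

Current gcd = 18
gcd of all OTHER numbers (without N[1]=36): gcd([18, 18]) = 18
The new gcd after any change is gcd(18, new_value).
This can be at most 18.
Since 18 = old gcd 18, the gcd can only stay the same or decrease.

Answer: no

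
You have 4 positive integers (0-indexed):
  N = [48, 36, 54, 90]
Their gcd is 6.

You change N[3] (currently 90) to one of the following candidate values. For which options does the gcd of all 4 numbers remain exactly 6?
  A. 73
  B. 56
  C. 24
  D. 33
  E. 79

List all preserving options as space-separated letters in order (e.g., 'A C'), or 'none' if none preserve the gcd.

Answer: C

Derivation:
Old gcd = 6; gcd of others (without N[3]) = 6
New gcd for candidate v: gcd(6, v). Preserves old gcd iff gcd(6, v) = 6.
  Option A: v=73, gcd(6,73)=1 -> changes
  Option B: v=56, gcd(6,56)=2 -> changes
  Option C: v=24, gcd(6,24)=6 -> preserves
  Option D: v=33, gcd(6,33)=3 -> changes
  Option E: v=79, gcd(6,79)=1 -> changes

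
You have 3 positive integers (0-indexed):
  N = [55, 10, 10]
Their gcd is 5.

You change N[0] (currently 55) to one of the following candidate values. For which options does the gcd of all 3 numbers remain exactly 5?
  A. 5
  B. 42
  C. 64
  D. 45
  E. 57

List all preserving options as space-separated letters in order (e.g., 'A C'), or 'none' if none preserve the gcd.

Old gcd = 5; gcd of others (without N[0]) = 10
New gcd for candidate v: gcd(10, v). Preserves old gcd iff gcd(10, v) = 5.
  Option A: v=5, gcd(10,5)=5 -> preserves
  Option B: v=42, gcd(10,42)=2 -> changes
  Option C: v=64, gcd(10,64)=2 -> changes
  Option D: v=45, gcd(10,45)=5 -> preserves
  Option E: v=57, gcd(10,57)=1 -> changes

Answer: A D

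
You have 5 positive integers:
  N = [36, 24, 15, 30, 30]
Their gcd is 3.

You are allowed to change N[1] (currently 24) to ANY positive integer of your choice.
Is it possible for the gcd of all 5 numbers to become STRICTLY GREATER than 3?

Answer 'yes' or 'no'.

Answer: no

Derivation:
Current gcd = 3
gcd of all OTHER numbers (without N[1]=24): gcd([36, 15, 30, 30]) = 3
The new gcd after any change is gcd(3, new_value).
This can be at most 3.
Since 3 = old gcd 3, the gcd can only stay the same or decrease.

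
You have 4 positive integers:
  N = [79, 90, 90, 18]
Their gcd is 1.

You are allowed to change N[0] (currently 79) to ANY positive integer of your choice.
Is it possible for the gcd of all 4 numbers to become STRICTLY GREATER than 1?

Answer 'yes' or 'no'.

Answer: yes

Derivation:
Current gcd = 1
gcd of all OTHER numbers (without N[0]=79): gcd([90, 90, 18]) = 18
The new gcd after any change is gcd(18, new_value).
This can be at most 18.
Since 18 > old gcd 1, the gcd CAN increase (e.g., set N[0] = 18).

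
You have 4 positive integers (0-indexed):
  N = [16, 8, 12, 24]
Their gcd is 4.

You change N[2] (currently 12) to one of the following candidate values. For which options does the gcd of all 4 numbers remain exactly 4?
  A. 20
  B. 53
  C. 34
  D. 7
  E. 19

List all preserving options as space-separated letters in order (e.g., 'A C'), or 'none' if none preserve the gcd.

Old gcd = 4; gcd of others (without N[2]) = 8
New gcd for candidate v: gcd(8, v). Preserves old gcd iff gcd(8, v) = 4.
  Option A: v=20, gcd(8,20)=4 -> preserves
  Option B: v=53, gcd(8,53)=1 -> changes
  Option C: v=34, gcd(8,34)=2 -> changes
  Option D: v=7, gcd(8,7)=1 -> changes
  Option E: v=19, gcd(8,19)=1 -> changes

Answer: A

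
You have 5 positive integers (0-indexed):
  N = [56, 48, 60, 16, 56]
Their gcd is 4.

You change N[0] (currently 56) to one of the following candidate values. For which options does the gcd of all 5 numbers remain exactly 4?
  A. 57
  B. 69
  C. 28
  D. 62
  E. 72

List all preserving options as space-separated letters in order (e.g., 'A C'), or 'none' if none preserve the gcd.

Old gcd = 4; gcd of others (without N[0]) = 4
New gcd for candidate v: gcd(4, v). Preserves old gcd iff gcd(4, v) = 4.
  Option A: v=57, gcd(4,57)=1 -> changes
  Option B: v=69, gcd(4,69)=1 -> changes
  Option C: v=28, gcd(4,28)=4 -> preserves
  Option D: v=62, gcd(4,62)=2 -> changes
  Option E: v=72, gcd(4,72)=4 -> preserves

Answer: C E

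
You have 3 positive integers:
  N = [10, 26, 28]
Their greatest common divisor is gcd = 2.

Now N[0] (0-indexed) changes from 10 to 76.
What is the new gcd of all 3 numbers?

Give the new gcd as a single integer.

Numbers: [10, 26, 28], gcd = 2
Change: index 0, 10 -> 76
gcd of the OTHER numbers (without index 0): gcd([26, 28]) = 2
New gcd = gcd(g_others, new_val) = gcd(2, 76) = 2

Answer: 2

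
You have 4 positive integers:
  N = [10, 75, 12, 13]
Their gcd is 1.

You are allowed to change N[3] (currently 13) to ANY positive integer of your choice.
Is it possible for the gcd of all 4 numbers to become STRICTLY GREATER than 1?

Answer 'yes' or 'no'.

Answer: no

Derivation:
Current gcd = 1
gcd of all OTHER numbers (without N[3]=13): gcd([10, 75, 12]) = 1
The new gcd after any change is gcd(1, new_value).
This can be at most 1.
Since 1 = old gcd 1, the gcd can only stay the same or decrease.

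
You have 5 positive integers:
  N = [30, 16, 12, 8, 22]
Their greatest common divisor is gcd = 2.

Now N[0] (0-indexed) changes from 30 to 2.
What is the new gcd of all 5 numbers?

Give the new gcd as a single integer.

Numbers: [30, 16, 12, 8, 22], gcd = 2
Change: index 0, 30 -> 2
gcd of the OTHER numbers (without index 0): gcd([16, 12, 8, 22]) = 2
New gcd = gcd(g_others, new_val) = gcd(2, 2) = 2

Answer: 2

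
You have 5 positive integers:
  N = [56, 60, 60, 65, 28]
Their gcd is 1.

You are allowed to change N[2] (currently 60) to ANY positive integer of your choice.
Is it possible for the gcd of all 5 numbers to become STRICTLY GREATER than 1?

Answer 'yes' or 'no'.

Current gcd = 1
gcd of all OTHER numbers (without N[2]=60): gcd([56, 60, 65, 28]) = 1
The new gcd after any change is gcd(1, new_value).
This can be at most 1.
Since 1 = old gcd 1, the gcd can only stay the same or decrease.

Answer: no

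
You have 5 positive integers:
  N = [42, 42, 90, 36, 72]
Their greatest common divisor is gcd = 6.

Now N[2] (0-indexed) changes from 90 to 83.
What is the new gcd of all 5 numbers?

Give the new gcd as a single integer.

Answer: 1

Derivation:
Numbers: [42, 42, 90, 36, 72], gcd = 6
Change: index 2, 90 -> 83
gcd of the OTHER numbers (without index 2): gcd([42, 42, 36, 72]) = 6
New gcd = gcd(g_others, new_val) = gcd(6, 83) = 1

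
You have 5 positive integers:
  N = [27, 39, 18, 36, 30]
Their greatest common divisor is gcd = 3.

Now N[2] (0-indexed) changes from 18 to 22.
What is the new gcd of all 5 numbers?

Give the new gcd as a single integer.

Numbers: [27, 39, 18, 36, 30], gcd = 3
Change: index 2, 18 -> 22
gcd of the OTHER numbers (without index 2): gcd([27, 39, 36, 30]) = 3
New gcd = gcd(g_others, new_val) = gcd(3, 22) = 1

Answer: 1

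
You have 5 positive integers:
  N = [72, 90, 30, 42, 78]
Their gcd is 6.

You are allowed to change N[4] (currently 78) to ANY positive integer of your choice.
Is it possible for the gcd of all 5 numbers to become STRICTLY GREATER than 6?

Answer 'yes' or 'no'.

Current gcd = 6
gcd of all OTHER numbers (without N[4]=78): gcd([72, 90, 30, 42]) = 6
The new gcd after any change is gcd(6, new_value).
This can be at most 6.
Since 6 = old gcd 6, the gcd can only stay the same or decrease.

Answer: no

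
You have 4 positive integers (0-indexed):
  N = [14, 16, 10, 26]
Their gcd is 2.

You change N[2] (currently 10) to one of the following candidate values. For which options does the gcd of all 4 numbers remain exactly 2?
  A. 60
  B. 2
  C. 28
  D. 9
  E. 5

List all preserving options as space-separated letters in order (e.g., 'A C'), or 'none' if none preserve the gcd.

Answer: A B C

Derivation:
Old gcd = 2; gcd of others (without N[2]) = 2
New gcd for candidate v: gcd(2, v). Preserves old gcd iff gcd(2, v) = 2.
  Option A: v=60, gcd(2,60)=2 -> preserves
  Option B: v=2, gcd(2,2)=2 -> preserves
  Option C: v=28, gcd(2,28)=2 -> preserves
  Option D: v=9, gcd(2,9)=1 -> changes
  Option E: v=5, gcd(2,5)=1 -> changes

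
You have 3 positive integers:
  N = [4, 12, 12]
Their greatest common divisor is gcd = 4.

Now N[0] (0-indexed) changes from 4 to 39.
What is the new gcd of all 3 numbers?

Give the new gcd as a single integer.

Answer: 3

Derivation:
Numbers: [4, 12, 12], gcd = 4
Change: index 0, 4 -> 39
gcd of the OTHER numbers (without index 0): gcd([12, 12]) = 12
New gcd = gcd(g_others, new_val) = gcd(12, 39) = 3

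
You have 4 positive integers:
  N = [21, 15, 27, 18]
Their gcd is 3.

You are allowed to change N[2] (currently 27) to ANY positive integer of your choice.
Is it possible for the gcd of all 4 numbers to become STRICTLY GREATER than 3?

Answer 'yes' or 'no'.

Current gcd = 3
gcd of all OTHER numbers (without N[2]=27): gcd([21, 15, 18]) = 3
The new gcd after any change is gcd(3, new_value).
This can be at most 3.
Since 3 = old gcd 3, the gcd can only stay the same or decrease.

Answer: no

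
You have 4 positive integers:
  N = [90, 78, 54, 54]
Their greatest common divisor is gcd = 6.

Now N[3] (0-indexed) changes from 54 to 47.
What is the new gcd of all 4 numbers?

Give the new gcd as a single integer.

Numbers: [90, 78, 54, 54], gcd = 6
Change: index 3, 54 -> 47
gcd of the OTHER numbers (without index 3): gcd([90, 78, 54]) = 6
New gcd = gcd(g_others, new_val) = gcd(6, 47) = 1

Answer: 1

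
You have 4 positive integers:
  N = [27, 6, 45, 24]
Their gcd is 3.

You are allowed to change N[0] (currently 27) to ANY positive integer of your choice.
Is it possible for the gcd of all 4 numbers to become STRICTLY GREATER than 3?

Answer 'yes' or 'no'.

Answer: no

Derivation:
Current gcd = 3
gcd of all OTHER numbers (without N[0]=27): gcd([6, 45, 24]) = 3
The new gcd after any change is gcd(3, new_value).
This can be at most 3.
Since 3 = old gcd 3, the gcd can only stay the same or decrease.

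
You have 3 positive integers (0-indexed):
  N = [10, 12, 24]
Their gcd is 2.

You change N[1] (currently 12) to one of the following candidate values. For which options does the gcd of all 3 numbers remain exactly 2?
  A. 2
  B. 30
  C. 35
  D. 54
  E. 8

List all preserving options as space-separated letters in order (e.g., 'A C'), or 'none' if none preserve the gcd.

Old gcd = 2; gcd of others (without N[1]) = 2
New gcd for candidate v: gcd(2, v). Preserves old gcd iff gcd(2, v) = 2.
  Option A: v=2, gcd(2,2)=2 -> preserves
  Option B: v=30, gcd(2,30)=2 -> preserves
  Option C: v=35, gcd(2,35)=1 -> changes
  Option D: v=54, gcd(2,54)=2 -> preserves
  Option E: v=8, gcd(2,8)=2 -> preserves

Answer: A B D E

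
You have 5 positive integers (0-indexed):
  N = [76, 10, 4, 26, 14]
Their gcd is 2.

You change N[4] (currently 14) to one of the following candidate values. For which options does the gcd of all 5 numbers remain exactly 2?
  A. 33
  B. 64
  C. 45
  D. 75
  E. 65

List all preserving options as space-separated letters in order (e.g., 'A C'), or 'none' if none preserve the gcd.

Old gcd = 2; gcd of others (without N[4]) = 2
New gcd for candidate v: gcd(2, v). Preserves old gcd iff gcd(2, v) = 2.
  Option A: v=33, gcd(2,33)=1 -> changes
  Option B: v=64, gcd(2,64)=2 -> preserves
  Option C: v=45, gcd(2,45)=1 -> changes
  Option D: v=75, gcd(2,75)=1 -> changes
  Option E: v=65, gcd(2,65)=1 -> changes

Answer: B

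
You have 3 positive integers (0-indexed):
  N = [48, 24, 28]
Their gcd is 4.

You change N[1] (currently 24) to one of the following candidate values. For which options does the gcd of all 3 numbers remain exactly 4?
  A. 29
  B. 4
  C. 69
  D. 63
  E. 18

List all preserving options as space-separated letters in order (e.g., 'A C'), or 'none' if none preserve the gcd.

Old gcd = 4; gcd of others (without N[1]) = 4
New gcd for candidate v: gcd(4, v). Preserves old gcd iff gcd(4, v) = 4.
  Option A: v=29, gcd(4,29)=1 -> changes
  Option B: v=4, gcd(4,4)=4 -> preserves
  Option C: v=69, gcd(4,69)=1 -> changes
  Option D: v=63, gcd(4,63)=1 -> changes
  Option E: v=18, gcd(4,18)=2 -> changes

Answer: B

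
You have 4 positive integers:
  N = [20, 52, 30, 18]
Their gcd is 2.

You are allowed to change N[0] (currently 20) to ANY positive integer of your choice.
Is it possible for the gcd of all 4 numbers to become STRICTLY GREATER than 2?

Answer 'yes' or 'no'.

Answer: no

Derivation:
Current gcd = 2
gcd of all OTHER numbers (without N[0]=20): gcd([52, 30, 18]) = 2
The new gcd after any change is gcd(2, new_value).
This can be at most 2.
Since 2 = old gcd 2, the gcd can only stay the same or decrease.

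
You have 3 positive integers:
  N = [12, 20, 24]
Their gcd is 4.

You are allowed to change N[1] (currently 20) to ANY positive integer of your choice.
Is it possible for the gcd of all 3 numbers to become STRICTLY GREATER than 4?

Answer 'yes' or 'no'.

Current gcd = 4
gcd of all OTHER numbers (without N[1]=20): gcd([12, 24]) = 12
The new gcd after any change is gcd(12, new_value).
This can be at most 12.
Since 12 > old gcd 4, the gcd CAN increase (e.g., set N[1] = 12).

Answer: yes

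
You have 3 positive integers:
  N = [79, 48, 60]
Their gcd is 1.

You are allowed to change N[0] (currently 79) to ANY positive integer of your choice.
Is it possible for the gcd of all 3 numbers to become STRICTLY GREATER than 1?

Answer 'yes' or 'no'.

Answer: yes

Derivation:
Current gcd = 1
gcd of all OTHER numbers (without N[0]=79): gcd([48, 60]) = 12
The new gcd after any change is gcd(12, new_value).
This can be at most 12.
Since 12 > old gcd 1, the gcd CAN increase (e.g., set N[0] = 12).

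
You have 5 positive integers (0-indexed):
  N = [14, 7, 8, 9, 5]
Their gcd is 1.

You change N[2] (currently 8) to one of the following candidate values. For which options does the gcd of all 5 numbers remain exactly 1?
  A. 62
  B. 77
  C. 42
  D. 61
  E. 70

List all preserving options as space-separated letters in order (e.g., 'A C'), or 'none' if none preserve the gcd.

Old gcd = 1; gcd of others (without N[2]) = 1
New gcd for candidate v: gcd(1, v). Preserves old gcd iff gcd(1, v) = 1.
  Option A: v=62, gcd(1,62)=1 -> preserves
  Option B: v=77, gcd(1,77)=1 -> preserves
  Option C: v=42, gcd(1,42)=1 -> preserves
  Option D: v=61, gcd(1,61)=1 -> preserves
  Option E: v=70, gcd(1,70)=1 -> preserves

Answer: A B C D E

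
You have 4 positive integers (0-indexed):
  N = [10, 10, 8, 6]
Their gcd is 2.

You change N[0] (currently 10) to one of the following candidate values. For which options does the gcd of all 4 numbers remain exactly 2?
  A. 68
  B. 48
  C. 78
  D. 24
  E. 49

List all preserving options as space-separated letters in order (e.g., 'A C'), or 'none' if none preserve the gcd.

Answer: A B C D

Derivation:
Old gcd = 2; gcd of others (without N[0]) = 2
New gcd for candidate v: gcd(2, v). Preserves old gcd iff gcd(2, v) = 2.
  Option A: v=68, gcd(2,68)=2 -> preserves
  Option B: v=48, gcd(2,48)=2 -> preserves
  Option C: v=78, gcd(2,78)=2 -> preserves
  Option D: v=24, gcd(2,24)=2 -> preserves
  Option E: v=49, gcd(2,49)=1 -> changes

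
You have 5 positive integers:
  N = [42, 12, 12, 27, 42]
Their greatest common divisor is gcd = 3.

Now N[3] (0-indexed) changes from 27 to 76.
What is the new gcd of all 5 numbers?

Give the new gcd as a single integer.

Numbers: [42, 12, 12, 27, 42], gcd = 3
Change: index 3, 27 -> 76
gcd of the OTHER numbers (without index 3): gcd([42, 12, 12, 42]) = 6
New gcd = gcd(g_others, new_val) = gcd(6, 76) = 2

Answer: 2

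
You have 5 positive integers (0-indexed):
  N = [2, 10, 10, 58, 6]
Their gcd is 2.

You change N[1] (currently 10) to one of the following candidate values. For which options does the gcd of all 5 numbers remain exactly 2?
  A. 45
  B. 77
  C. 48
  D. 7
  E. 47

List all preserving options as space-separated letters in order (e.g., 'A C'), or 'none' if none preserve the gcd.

Answer: C

Derivation:
Old gcd = 2; gcd of others (without N[1]) = 2
New gcd for candidate v: gcd(2, v). Preserves old gcd iff gcd(2, v) = 2.
  Option A: v=45, gcd(2,45)=1 -> changes
  Option B: v=77, gcd(2,77)=1 -> changes
  Option C: v=48, gcd(2,48)=2 -> preserves
  Option D: v=7, gcd(2,7)=1 -> changes
  Option E: v=47, gcd(2,47)=1 -> changes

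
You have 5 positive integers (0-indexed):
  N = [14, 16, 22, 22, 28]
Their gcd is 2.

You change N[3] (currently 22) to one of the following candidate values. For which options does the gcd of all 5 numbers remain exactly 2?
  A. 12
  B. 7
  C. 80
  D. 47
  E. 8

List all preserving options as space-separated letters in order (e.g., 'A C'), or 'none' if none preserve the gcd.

Old gcd = 2; gcd of others (without N[3]) = 2
New gcd for candidate v: gcd(2, v). Preserves old gcd iff gcd(2, v) = 2.
  Option A: v=12, gcd(2,12)=2 -> preserves
  Option B: v=7, gcd(2,7)=1 -> changes
  Option C: v=80, gcd(2,80)=2 -> preserves
  Option D: v=47, gcd(2,47)=1 -> changes
  Option E: v=8, gcd(2,8)=2 -> preserves

Answer: A C E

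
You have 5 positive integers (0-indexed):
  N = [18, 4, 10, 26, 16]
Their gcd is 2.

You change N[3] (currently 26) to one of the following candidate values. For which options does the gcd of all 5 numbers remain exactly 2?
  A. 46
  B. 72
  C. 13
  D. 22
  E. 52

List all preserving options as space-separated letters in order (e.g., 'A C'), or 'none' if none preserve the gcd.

Old gcd = 2; gcd of others (without N[3]) = 2
New gcd for candidate v: gcd(2, v). Preserves old gcd iff gcd(2, v) = 2.
  Option A: v=46, gcd(2,46)=2 -> preserves
  Option B: v=72, gcd(2,72)=2 -> preserves
  Option C: v=13, gcd(2,13)=1 -> changes
  Option D: v=22, gcd(2,22)=2 -> preserves
  Option E: v=52, gcd(2,52)=2 -> preserves

Answer: A B D E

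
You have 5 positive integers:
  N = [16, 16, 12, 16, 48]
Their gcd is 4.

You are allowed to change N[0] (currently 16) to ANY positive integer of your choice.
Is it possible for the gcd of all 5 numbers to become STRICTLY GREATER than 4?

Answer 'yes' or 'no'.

Answer: no

Derivation:
Current gcd = 4
gcd of all OTHER numbers (without N[0]=16): gcd([16, 12, 16, 48]) = 4
The new gcd after any change is gcd(4, new_value).
This can be at most 4.
Since 4 = old gcd 4, the gcd can only stay the same or decrease.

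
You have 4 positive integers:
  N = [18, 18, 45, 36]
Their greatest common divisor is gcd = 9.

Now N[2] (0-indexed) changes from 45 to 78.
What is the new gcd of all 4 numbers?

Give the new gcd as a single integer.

Answer: 6

Derivation:
Numbers: [18, 18, 45, 36], gcd = 9
Change: index 2, 45 -> 78
gcd of the OTHER numbers (without index 2): gcd([18, 18, 36]) = 18
New gcd = gcd(g_others, new_val) = gcd(18, 78) = 6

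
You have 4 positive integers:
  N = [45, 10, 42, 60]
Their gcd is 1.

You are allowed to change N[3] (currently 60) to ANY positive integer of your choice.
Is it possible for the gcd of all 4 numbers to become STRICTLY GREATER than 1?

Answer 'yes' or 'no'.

Current gcd = 1
gcd of all OTHER numbers (without N[3]=60): gcd([45, 10, 42]) = 1
The new gcd after any change is gcd(1, new_value).
This can be at most 1.
Since 1 = old gcd 1, the gcd can only stay the same or decrease.

Answer: no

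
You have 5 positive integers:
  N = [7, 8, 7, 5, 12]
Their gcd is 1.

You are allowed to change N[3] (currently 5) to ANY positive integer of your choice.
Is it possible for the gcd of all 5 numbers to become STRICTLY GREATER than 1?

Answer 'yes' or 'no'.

Current gcd = 1
gcd of all OTHER numbers (without N[3]=5): gcd([7, 8, 7, 12]) = 1
The new gcd after any change is gcd(1, new_value).
This can be at most 1.
Since 1 = old gcd 1, the gcd can only stay the same or decrease.

Answer: no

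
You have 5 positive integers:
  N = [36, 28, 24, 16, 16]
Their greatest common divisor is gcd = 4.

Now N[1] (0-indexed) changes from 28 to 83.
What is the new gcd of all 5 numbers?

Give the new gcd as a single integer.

Answer: 1

Derivation:
Numbers: [36, 28, 24, 16, 16], gcd = 4
Change: index 1, 28 -> 83
gcd of the OTHER numbers (without index 1): gcd([36, 24, 16, 16]) = 4
New gcd = gcd(g_others, new_val) = gcd(4, 83) = 1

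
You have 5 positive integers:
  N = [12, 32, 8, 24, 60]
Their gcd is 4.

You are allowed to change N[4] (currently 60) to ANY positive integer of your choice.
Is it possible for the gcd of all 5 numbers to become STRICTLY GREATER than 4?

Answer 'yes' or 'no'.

Answer: no

Derivation:
Current gcd = 4
gcd of all OTHER numbers (without N[4]=60): gcd([12, 32, 8, 24]) = 4
The new gcd after any change is gcd(4, new_value).
This can be at most 4.
Since 4 = old gcd 4, the gcd can only stay the same or decrease.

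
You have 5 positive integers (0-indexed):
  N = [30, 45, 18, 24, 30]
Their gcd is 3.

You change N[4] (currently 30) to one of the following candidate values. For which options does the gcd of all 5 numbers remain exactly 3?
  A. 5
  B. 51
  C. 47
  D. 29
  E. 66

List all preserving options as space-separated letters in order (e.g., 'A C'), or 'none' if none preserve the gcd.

Old gcd = 3; gcd of others (without N[4]) = 3
New gcd for candidate v: gcd(3, v). Preserves old gcd iff gcd(3, v) = 3.
  Option A: v=5, gcd(3,5)=1 -> changes
  Option B: v=51, gcd(3,51)=3 -> preserves
  Option C: v=47, gcd(3,47)=1 -> changes
  Option D: v=29, gcd(3,29)=1 -> changes
  Option E: v=66, gcd(3,66)=3 -> preserves

Answer: B E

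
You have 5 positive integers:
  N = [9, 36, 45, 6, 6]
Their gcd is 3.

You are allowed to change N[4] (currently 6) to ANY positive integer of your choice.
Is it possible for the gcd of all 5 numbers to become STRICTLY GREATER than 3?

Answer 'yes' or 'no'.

Current gcd = 3
gcd of all OTHER numbers (without N[4]=6): gcd([9, 36, 45, 6]) = 3
The new gcd after any change is gcd(3, new_value).
This can be at most 3.
Since 3 = old gcd 3, the gcd can only stay the same or decrease.

Answer: no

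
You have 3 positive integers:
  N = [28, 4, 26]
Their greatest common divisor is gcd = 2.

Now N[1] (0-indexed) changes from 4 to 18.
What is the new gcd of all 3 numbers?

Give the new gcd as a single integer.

Numbers: [28, 4, 26], gcd = 2
Change: index 1, 4 -> 18
gcd of the OTHER numbers (without index 1): gcd([28, 26]) = 2
New gcd = gcd(g_others, new_val) = gcd(2, 18) = 2

Answer: 2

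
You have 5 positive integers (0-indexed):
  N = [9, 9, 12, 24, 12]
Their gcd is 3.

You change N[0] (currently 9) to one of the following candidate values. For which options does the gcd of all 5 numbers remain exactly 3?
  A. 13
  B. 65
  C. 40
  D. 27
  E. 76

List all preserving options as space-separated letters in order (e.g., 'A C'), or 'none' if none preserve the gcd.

Old gcd = 3; gcd of others (without N[0]) = 3
New gcd for candidate v: gcd(3, v). Preserves old gcd iff gcd(3, v) = 3.
  Option A: v=13, gcd(3,13)=1 -> changes
  Option B: v=65, gcd(3,65)=1 -> changes
  Option C: v=40, gcd(3,40)=1 -> changes
  Option D: v=27, gcd(3,27)=3 -> preserves
  Option E: v=76, gcd(3,76)=1 -> changes

Answer: D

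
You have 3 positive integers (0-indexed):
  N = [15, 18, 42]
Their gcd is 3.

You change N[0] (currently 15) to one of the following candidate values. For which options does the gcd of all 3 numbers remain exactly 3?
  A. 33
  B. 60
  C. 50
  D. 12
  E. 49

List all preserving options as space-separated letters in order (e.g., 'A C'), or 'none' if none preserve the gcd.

Old gcd = 3; gcd of others (without N[0]) = 6
New gcd for candidate v: gcd(6, v). Preserves old gcd iff gcd(6, v) = 3.
  Option A: v=33, gcd(6,33)=3 -> preserves
  Option B: v=60, gcd(6,60)=6 -> changes
  Option C: v=50, gcd(6,50)=2 -> changes
  Option D: v=12, gcd(6,12)=6 -> changes
  Option E: v=49, gcd(6,49)=1 -> changes

Answer: A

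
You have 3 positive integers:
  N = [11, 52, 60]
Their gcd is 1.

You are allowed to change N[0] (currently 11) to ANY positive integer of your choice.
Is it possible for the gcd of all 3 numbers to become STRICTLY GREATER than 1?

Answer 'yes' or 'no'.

Current gcd = 1
gcd of all OTHER numbers (without N[0]=11): gcd([52, 60]) = 4
The new gcd after any change is gcd(4, new_value).
This can be at most 4.
Since 4 > old gcd 1, the gcd CAN increase (e.g., set N[0] = 4).

Answer: yes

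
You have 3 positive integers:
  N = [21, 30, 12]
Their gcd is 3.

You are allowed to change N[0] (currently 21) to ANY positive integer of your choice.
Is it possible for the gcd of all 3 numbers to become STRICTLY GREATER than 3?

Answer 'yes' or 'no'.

Current gcd = 3
gcd of all OTHER numbers (without N[0]=21): gcd([30, 12]) = 6
The new gcd after any change is gcd(6, new_value).
This can be at most 6.
Since 6 > old gcd 3, the gcd CAN increase (e.g., set N[0] = 6).

Answer: yes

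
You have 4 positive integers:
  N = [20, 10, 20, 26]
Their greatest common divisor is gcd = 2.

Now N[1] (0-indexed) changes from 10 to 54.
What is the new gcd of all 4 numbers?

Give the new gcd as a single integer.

Numbers: [20, 10, 20, 26], gcd = 2
Change: index 1, 10 -> 54
gcd of the OTHER numbers (without index 1): gcd([20, 20, 26]) = 2
New gcd = gcd(g_others, new_val) = gcd(2, 54) = 2

Answer: 2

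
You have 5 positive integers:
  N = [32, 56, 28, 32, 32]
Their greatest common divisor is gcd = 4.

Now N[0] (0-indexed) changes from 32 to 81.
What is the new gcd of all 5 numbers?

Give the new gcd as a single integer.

Numbers: [32, 56, 28, 32, 32], gcd = 4
Change: index 0, 32 -> 81
gcd of the OTHER numbers (without index 0): gcd([56, 28, 32, 32]) = 4
New gcd = gcd(g_others, new_val) = gcd(4, 81) = 1

Answer: 1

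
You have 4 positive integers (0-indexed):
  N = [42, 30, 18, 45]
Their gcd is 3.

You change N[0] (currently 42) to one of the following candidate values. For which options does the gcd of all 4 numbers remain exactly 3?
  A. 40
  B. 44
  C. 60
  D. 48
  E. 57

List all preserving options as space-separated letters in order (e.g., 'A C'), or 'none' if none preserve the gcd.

Answer: C D E

Derivation:
Old gcd = 3; gcd of others (without N[0]) = 3
New gcd for candidate v: gcd(3, v). Preserves old gcd iff gcd(3, v) = 3.
  Option A: v=40, gcd(3,40)=1 -> changes
  Option B: v=44, gcd(3,44)=1 -> changes
  Option C: v=60, gcd(3,60)=3 -> preserves
  Option D: v=48, gcd(3,48)=3 -> preserves
  Option E: v=57, gcd(3,57)=3 -> preserves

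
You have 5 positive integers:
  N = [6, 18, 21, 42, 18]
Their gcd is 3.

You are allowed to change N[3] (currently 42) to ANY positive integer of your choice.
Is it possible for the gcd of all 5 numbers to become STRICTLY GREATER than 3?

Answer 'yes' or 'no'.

Answer: no

Derivation:
Current gcd = 3
gcd of all OTHER numbers (without N[3]=42): gcd([6, 18, 21, 18]) = 3
The new gcd after any change is gcd(3, new_value).
This can be at most 3.
Since 3 = old gcd 3, the gcd can only stay the same or decrease.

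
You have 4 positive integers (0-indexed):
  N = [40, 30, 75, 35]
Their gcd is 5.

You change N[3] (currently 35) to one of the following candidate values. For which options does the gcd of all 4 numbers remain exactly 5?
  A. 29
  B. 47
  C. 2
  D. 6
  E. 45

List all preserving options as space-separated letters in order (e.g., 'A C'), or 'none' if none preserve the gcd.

Old gcd = 5; gcd of others (without N[3]) = 5
New gcd for candidate v: gcd(5, v). Preserves old gcd iff gcd(5, v) = 5.
  Option A: v=29, gcd(5,29)=1 -> changes
  Option B: v=47, gcd(5,47)=1 -> changes
  Option C: v=2, gcd(5,2)=1 -> changes
  Option D: v=6, gcd(5,6)=1 -> changes
  Option E: v=45, gcd(5,45)=5 -> preserves

Answer: E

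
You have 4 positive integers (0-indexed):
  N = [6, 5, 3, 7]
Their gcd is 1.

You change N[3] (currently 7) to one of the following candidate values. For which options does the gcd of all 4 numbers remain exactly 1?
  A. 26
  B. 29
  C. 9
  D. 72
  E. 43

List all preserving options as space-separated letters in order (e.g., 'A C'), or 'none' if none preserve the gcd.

Old gcd = 1; gcd of others (without N[3]) = 1
New gcd for candidate v: gcd(1, v). Preserves old gcd iff gcd(1, v) = 1.
  Option A: v=26, gcd(1,26)=1 -> preserves
  Option B: v=29, gcd(1,29)=1 -> preserves
  Option C: v=9, gcd(1,9)=1 -> preserves
  Option D: v=72, gcd(1,72)=1 -> preserves
  Option E: v=43, gcd(1,43)=1 -> preserves

Answer: A B C D E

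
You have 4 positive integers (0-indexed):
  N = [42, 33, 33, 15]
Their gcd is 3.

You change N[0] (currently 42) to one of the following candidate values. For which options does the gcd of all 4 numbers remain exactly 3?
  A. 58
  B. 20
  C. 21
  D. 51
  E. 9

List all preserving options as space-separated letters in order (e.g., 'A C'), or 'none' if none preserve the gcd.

Old gcd = 3; gcd of others (without N[0]) = 3
New gcd for candidate v: gcd(3, v). Preserves old gcd iff gcd(3, v) = 3.
  Option A: v=58, gcd(3,58)=1 -> changes
  Option B: v=20, gcd(3,20)=1 -> changes
  Option C: v=21, gcd(3,21)=3 -> preserves
  Option D: v=51, gcd(3,51)=3 -> preserves
  Option E: v=9, gcd(3,9)=3 -> preserves

Answer: C D E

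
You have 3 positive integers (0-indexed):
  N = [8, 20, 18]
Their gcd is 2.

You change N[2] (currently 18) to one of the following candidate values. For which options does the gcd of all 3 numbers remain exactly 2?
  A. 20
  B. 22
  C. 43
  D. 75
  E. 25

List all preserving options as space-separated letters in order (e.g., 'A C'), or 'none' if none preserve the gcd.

Old gcd = 2; gcd of others (without N[2]) = 4
New gcd for candidate v: gcd(4, v). Preserves old gcd iff gcd(4, v) = 2.
  Option A: v=20, gcd(4,20)=4 -> changes
  Option B: v=22, gcd(4,22)=2 -> preserves
  Option C: v=43, gcd(4,43)=1 -> changes
  Option D: v=75, gcd(4,75)=1 -> changes
  Option E: v=25, gcd(4,25)=1 -> changes

Answer: B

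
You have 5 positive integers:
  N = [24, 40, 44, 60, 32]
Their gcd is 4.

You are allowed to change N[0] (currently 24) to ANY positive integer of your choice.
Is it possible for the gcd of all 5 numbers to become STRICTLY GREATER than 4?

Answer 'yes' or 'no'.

Answer: no

Derivation:
Current gcd = 4
gcd of all OTHER numbers (without N[0]=24): gcd([40, 44, 60, 32]) = 4
The new gcd after any change is gcd(4, new_value).
This can be at most 4.
Since 4 = old gcd 4, the gcd can only stay the same or decrease.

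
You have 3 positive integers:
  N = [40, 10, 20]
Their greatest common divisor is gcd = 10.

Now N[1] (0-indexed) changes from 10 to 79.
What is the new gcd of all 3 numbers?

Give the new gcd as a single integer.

Numbers: [40, 10, 20], gcd = 10
Change: index 1, 10 -> 79
gcd of the OTHER numbers (without index 1): gcd([40, 20]) = 20
New gcd = gcd(g_others, new_val) = gcd(20, 79) = 1

Answer: 1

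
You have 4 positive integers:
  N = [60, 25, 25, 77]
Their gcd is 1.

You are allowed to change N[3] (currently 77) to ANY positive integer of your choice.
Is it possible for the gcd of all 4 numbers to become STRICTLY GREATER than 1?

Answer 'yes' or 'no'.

Current gcd = 1
gcd of all OTHER numbers (without N[3]=77): gcd([60, 25, 25]) = 5
The new gcd after any change is gcd(5, new_value).
This can be at most 5.
Since 5 > old gcd 1, the gcd CAN increase (e.g., set N[3] = 5).

Answer: yes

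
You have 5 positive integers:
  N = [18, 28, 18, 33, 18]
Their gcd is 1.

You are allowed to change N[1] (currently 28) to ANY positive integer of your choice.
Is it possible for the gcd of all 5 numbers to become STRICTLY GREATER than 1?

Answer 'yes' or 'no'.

Current gcd = 1
gcd of all OTHER numbers (without N[1]=28): gcd([18, 18, 33, 18]) = 3
The new gcd after any change is gcd(3, new_value).
This can be at most 3.
Since 3 > old gcd 1, the gcd CAN increase (e.g., set N[1] = 3).

Answer: yes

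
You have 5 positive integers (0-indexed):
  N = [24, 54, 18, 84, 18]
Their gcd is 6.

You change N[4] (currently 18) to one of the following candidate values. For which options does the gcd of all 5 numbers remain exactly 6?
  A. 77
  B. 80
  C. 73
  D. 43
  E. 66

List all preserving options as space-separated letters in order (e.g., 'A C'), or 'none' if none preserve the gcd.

Old gcd = 6; gcd of others (without N[4]) = 6
New gcd for candidate v: gcd(6, v). Preserves old gcd iff gcd(6, v) = 6.
  Option A: v=77, gcd(6,77)=1 -> changes
  Option B: v=80, gcd(6,80)=2 -> changes
  Option C: v=73, gcd(6,73)=1 -> changes
  Option D: v=43, gcd(6,43)=1 -> changes
  Option E: v=66, gcd(6,66)=6 -> preserves

Answer: E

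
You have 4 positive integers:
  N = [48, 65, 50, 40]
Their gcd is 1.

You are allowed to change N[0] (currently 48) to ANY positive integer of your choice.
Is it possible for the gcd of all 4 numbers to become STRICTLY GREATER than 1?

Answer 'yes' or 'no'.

Current gcd = 1
gcd of all OTHER numbers (without N[0]=48): gcd([65, 50, 40]) = 5
The new gcd after any change is gcd(5, new_value).
This can be at most 5.
Since 5 > old gcd 1, the gcd CAN increase (e.g., set N[0] = 5).

Answer: yes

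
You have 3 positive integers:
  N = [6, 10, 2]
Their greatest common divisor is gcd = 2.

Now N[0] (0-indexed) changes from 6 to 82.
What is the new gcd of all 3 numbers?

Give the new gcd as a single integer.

Answer: 2

Derivation:
Numbers: [6, 10, 2], gcd = 2
Change: index 0, 6 -> 82
gcd of the OTHER numbers (without index 0): gcd([10, 2]) = 2
New gcd = gcd(g_others, new_val) = gcd(2, 82) = 2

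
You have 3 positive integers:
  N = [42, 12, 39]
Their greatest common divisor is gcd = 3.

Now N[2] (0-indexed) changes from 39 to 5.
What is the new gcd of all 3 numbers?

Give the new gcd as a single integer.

Numbers: [42, 12, 39], gcd = 3
Change: index 2, 39 -> 5
gcd of the OTHER numbers (without index 2): gcd([42, 12]) = 6
New gcd = gcd(g_others, new_val) = gcd(6, 5) = 1

Answer: 1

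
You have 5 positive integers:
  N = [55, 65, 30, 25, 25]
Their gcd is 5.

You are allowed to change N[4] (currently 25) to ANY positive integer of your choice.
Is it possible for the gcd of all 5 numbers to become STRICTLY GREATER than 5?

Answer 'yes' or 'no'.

Answer: no

Derivation:
Current gcd = 5
gcd of all OTHER numbers (without N[4]=25): gcd([55, 65, 30, 25]) = 5
The new gcd after any change is gcd(5, new_value).
This can be at most 5.
Since 5 = old gcd 5, the gcd can only stay the same or decrease.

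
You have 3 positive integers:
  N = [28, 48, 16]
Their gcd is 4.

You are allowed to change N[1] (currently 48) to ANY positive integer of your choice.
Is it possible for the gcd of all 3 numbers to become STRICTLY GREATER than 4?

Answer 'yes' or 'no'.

Current gcd = 4
gcd of all OTHER numbers (without N[1]=48): gcd([28, 16]) = 4
The new gcd after any change is gcd(4, new_value).
This can be at most 4.
Since 4 = old gcd 4, the gcd can only stay the same or decrease.

Answer: no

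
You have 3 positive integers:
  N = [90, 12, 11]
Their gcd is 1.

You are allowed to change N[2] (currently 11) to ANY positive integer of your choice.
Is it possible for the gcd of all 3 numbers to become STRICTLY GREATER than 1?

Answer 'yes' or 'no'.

Current gcd = 1
gcd of all OTHER numbers (without N[2]=11): gcd([90, 12]) = 6
The new gcd after any change is gcd(6, new_value).
This can be at most 6.
Since 6 > old gcd 1, the gcd CAN increase (e.g., set N[2] = 6).

Answer: yes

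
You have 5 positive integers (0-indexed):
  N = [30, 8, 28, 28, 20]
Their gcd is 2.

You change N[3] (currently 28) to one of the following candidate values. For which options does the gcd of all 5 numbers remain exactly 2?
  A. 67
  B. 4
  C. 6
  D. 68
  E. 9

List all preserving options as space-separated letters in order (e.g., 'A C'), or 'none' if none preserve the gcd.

Answer: B C D

Derivation:
Old gcd = 2; gcd of others (without N[3]) = 2
New gcd for candidate v: gcd(2, v). Preserves old gcd iff gcd(2, v) = 2.
  Option A: v=67, gcd(2,67)=1 -> changes
  Option B: v=4, gcd(2,4)=2 -> preserves
  Option C: v=6, gcd(2,6)=2 -> preserves
  Option D: v=68, gcd(2,68)=2 -> preserves
  Option E: v=9, gcd(2,9)=1 -> changes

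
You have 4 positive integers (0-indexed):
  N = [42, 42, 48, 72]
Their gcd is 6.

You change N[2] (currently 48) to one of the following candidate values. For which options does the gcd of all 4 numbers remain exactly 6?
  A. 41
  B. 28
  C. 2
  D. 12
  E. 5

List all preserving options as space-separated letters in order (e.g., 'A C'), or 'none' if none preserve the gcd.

Answer: D

Derivation:
Old gcd = 6; gcd of others (without N[2]) = 6
New gcd for candidate v: gcd(6, v). Preserves old gcd iff gcd(6, v) = 6.
  Option A: v=41, gcd(6,41)=1 -> changes
  Option B: v=28, gcd(6,28)=2 -> changes
  Option C: v=2, gcd(6,2)=2 -> changes
  Option D: v=12, gcd(6,12)=6 -> preserves
  Option E: v=5, gcd(6,5)=1 -> changes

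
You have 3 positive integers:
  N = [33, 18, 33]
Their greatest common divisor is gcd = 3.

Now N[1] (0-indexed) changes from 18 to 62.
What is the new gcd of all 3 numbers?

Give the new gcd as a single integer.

Numbers: [33, 18, 33], gcd = 3
Change: index 1, 18 -> 62
gcd of the OTHER numbers (without index 1): gcd([33, 33]) = 33
New gcd = gcd(g_others, new_val) = gcd(33, 62) = 1

Answer: 1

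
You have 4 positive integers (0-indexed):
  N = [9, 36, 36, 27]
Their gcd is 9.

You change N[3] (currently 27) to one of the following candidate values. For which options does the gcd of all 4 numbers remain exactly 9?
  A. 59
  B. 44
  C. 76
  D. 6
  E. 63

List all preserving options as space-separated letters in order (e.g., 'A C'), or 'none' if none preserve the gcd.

Answer: E

Derivation:
Old gcd = 9; gcd of others (without N[3]) = 9
New gcd for candidate v: gcd(9, v). Preserves old gcd iff gcd(9, v) = 9.
  Option A: v=59, gcd(9,59)=1 -> changes
  Option B: v=44, gcd(9,44)=1 -> changes
  Option C: v=76, gcd(9,76)=1 -> changes
  Option D: v=6, gcd(9,6)=3 -> changes
  Option E: v=63, gcd(9,63)=9 -> preserves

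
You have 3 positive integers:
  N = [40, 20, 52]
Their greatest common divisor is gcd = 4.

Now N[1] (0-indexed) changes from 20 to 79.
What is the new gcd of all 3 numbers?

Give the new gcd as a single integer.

Numbers: [40, 20, 52], gcd = 4
Change: index 1, 20 -> 79
gcd of the OTHER numbers (without index 1): gcd([40, 52]) = 4
New gcd = gcd(g_others, new_val) = gcd(4, 79) = 1

Answer: 1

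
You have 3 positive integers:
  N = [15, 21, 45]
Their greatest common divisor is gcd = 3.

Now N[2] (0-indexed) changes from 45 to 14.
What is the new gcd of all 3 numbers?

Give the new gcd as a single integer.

Numbers: [15, 21, 45], gcd = 3
Change: index 2, 45 -> 14
gcd of the OTHER numbers (without index 2): gcd([15, 21]) = 3
New gcd = gcd(g_others, new_val) = gcd(3, 14) = 1

Answer: 1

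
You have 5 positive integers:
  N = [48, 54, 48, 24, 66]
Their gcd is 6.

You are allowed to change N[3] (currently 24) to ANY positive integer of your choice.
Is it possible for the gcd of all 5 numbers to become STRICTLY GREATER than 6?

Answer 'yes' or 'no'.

Current gcd = 6
gcd of all OTHER numbers (without N[3]=24): gcd([48, 54, 48, 66]) = 6
The new gcd after any change is gcd(6, new_value).
This can be at most 6.
Since 6 = old gcd 6, the gcd can only stay the same or decrease.

Answer: no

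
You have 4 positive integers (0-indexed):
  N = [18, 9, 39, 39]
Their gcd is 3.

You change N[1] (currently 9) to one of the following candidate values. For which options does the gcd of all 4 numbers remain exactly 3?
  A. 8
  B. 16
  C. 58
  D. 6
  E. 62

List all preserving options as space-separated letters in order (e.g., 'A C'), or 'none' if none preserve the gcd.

Answer: D

Derivation:
Old gcd = 3; gcd of others (without N[1]) = 3
New gcd for candidate v: gcd(3, v). Preserves old gcd iff gcd(3, v) = 3.
  Option A: v=8, gcd(3,8)=1 -> changes
  Option B: v=16, gcd(3,16)=1 -> changes
  Option C: v=58, gcd(3,58)=1 -> changes
  Option D: v=6, gcd(3,6)=3 -> preserves
  Option E: v=62, gcd(3,62)=1 -> changes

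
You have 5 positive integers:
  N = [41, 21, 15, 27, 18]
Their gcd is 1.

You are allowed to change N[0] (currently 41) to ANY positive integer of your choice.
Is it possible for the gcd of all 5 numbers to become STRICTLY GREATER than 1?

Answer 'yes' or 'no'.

Current gcd = 1
gcd of all OTHER numbers (without N[0]=41): gcd([21, 15, 27, 18]) = 3
The new gcd after any change is gcd(3, new_value).
This can be at most 3.
Since 3 > old gcd 1, the gcd CAN increase (e.g., set N[0] = 3).

Answer: yes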